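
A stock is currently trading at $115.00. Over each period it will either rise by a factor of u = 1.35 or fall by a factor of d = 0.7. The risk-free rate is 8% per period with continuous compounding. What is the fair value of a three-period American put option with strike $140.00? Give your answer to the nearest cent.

Risk-neutral probability p = (e^0.08 − 0.7)/(1.35 − 0.7) = 0.3833/0.6500 = 0.5897
Terminal stock prices: S_uuu = 282.9, S_uud = 146.7, S_udd = 76.07, S_ddd = 39.44
Terminal payoffs (K − S): max(-142.9, 0) = 0, max(-6.711, 0) = 0, max(63.93, 0) = 63.93, max(100.6, 0) = 100.6
Node uu (S = 209.6): continuation = e^(−0.08)·[0.5897·0.0000 + 0.4103·0.0000] = 0.0000; exercise value = 0.0000 ≤ continuation, so V_uu = 0.0000
Node ud (S = 108.7): continuation = e^(−0.08)·[0.5897·0.0000 + 0.4103·63.9275] = 24.2145; exercise value = 31.3250 > continuation, so V_ud = 31.3250 (exercise)
Node dd (S = 56.35): continuation = e^(−0.08)·[0.5897·63.9275 + 0.4103·100.5550] = 72.8863; exercise value = 83.6500 > continuation, so V_dd = 83.6500 (exercise)
Node u (S = 155.2): continuation = e^(−0.08)·[0.5897·0.0000 + 0.4103·31.3250] = 11.8653; exercise value = 0.0000 ≤ continuation, so V_u = 11.8653
Node d (S = 80.5): continuation = e^(−0.08)·[0.5897·31.3250 + 0.4103·83.6500] = 48.7363; exercise value = 59.5000 > continuation, so V_d = 59.5000 (exercise)
Node 0 (S = 115): continuation = e^(−0.08)·[0.5897·11.8653 + 0.4103·59.5000] = 28.9961; exercise value = 25.0000 ≤ continuation, so V_0 = 28.9961

$29.00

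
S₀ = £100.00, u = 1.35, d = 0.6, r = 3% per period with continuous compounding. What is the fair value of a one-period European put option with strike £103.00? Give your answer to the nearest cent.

Risk-neutral probability p = (e^0.03 − 0.6)/(1.35 − 0.6) = 0.4305/0.7500 = 0.5739
Terminal stock prices: S_u = 135, S_d = 60
Terminal payoffs (K − S): max(-32, 0) = 0, max(43, 0) = 43
Node 0 (S = 100): V_0 = e^(−0.03)·[0.5739·0.0000 + 0.4261·43.0000] = 17.7792

£17.78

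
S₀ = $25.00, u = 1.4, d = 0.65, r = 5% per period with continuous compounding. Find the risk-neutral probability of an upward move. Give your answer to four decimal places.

p = 0.5350

Risk-neutral probability p = (e^0.05 − 0.65)/(1.4 − 0.65) = 0.4013/0.7500 = 0.5350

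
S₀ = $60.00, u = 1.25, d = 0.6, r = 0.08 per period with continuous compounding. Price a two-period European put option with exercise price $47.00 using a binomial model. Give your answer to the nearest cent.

$2.07

Risk-neutral probability p = (e^0.08 − 0.6)/(1.25 − 0.6) = 0.4833/0.6500 = 0.7435
Terminal stock prices: S_uu = 93.75, S_ud = 45, S_dd = 21.6
Terminal payoffs (K − S): max(-46.75, 0) = 0, max(2, 0) = 2, max(25.4, 0) = 25.4
Node u (S = 75): V_u = e^(−0.08)·[0.7435·0.0000 + 0.2565·2.0000] = 0.4735
Node d (S = 36): V_d = e^(−0.08)·[0.7435·2.0000 + 0.2565·25.4000] = 7.3865
Node 0 (S = 60): V_0 = e^(−0.08)·[0.7435·0.4735 + 0.2565·7.3865] = 2.0738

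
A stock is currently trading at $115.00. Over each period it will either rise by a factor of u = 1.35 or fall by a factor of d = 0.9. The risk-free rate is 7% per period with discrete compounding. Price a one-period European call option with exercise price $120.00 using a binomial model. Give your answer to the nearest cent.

$12.45

Risk-neutral probability p = (1 + 0.07 − 0.9)/(1.35 − 0.9) = 0.1700/0.4500 = 0.3778
Terminal stock prices: S_u = 155.2, S_d = 103.5
Terminal payoffs (S − K): max(35.25, 0) = 35.25, max(-16.5, 0) = 0
Node 0 (S = 115): V_0 = 1/1.07·[0.3778·35.2500 + 0.6222·0.0000] = 12.4455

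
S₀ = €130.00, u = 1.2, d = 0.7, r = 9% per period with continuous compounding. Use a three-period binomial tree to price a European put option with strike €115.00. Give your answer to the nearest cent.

Risk-neutral probability p = (e^0.09 − 0.7)/(1.2 − 0.7) = 0.3942/0.5000 = 0.7883
Terminal stock prices: S_uuu = 224.6, S_uud = 131, S_udd = 76.44, S_ddd = 44.59
Terminal payoffs (K − S): max(-109.6, 0) = 0, max(-16.04, 0) = 0, max(38.56, 0) = 38.56, max(70.41, 0) = 70.41
Node uu (S = 187.2): V_uu = e^(−0.09)·[0.7883·0.0000 + 0.2117·0.0000] = 0.0000
Node ud (S = 109.2): V_ud = e^(−0.09)·[0.7883·0.0000 + 0.2117·38.5600] = 7.4588
Node dd (S = 63.7): V_dd = e^(−0.09)·[0.7883·38.5600 + 0.2117·70.4100] = 41.4021
Node u (S = 156): V_u = e^(−0.09)·[0.7883·0.0000 + 0.2117·7.4588] = 1.4428
Node d (S = 91): V_d = e^(−0.09)·[0.7883·7.4588 + 0.2117·41.4021] = 13.3827
Node 0 (S = 130): V_0 = e^(−0.09)·[0.7883·1.4428 + 0.2117·13.3827] = 3.6282

€3.63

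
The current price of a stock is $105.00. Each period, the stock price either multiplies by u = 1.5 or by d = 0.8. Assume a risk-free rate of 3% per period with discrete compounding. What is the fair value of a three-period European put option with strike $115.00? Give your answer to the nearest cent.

$22.74

Risk-neutral probability p = (1 + 0.03 − 0.8)/(1.5 − 0.8) = 0.2300/0.7000 = 0.3286
Terminal stock prices: S_uuu = 354.4, S_uud = 189, S_udd = 100.8, S_ddd = 53.76
Terminal payoffs (K − S): max(-239.4, 0) = 0, max(-74, 0) = 0, max(14.2, 0) = 14.2, max(61.24, 0) = 61.24
Node uu (S = 236.2): V_uu = 1/1.03·[0.3286·0.0000 + 0.6714·0.0000] = 0.0000
Node ud (S = 126): V_ud = 1/1.03·[0.3286·0.0000 + 0.6714·14.2000] = 9.2566
Node dd (S = 67.2): V_dd = 1/1.03·[0.3286·14.2000 + 0.6714·61.2400] = 44.4505
Node u (S = 157.5): V_u = 1/1.03·[0.3286·0.0000 + 0.6714·9.2566] = 6.0341
Node d (S = 84): V_d = 1/1.03·[0.3286·9.2566 + 0.6714·44.4505] = 31.9289
Node 0 (S = 105): V_0 = 1/1.03·[0.3286·6.0341 + 0.6714·31.9289] = 22.7385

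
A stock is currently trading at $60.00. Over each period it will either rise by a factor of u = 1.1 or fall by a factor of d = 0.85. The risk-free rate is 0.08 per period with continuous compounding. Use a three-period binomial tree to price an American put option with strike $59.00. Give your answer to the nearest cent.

$0.65

Risk-neutral probability p = (e^0.08 − 0.85)/(1.1 − 0.85) = 0.2333/0.2500 = 0.9331
Terminal stock prices: S_uuu = 79.86, S_uud = 61.71, S_udd = 47.68, S_ddd = 36.85
Terminal payoffs (K − S): max(-20.86, 0) = 0, max(-2.71, 0) = 0, max(11.32, 0) = 11.32, max(22.15, 0) = 22.15
Node uu (S = 72.6): continuation = e^(−0.08)·[0.9331·0.0000 + 0.0669·0.0000] = 0.0000; exercise value = 0.0000 ≤ continuation, so V_uu = 0.0000
Node ud (S = 56.1): continuation = e^(−0.08)·[0.9331·0.0000 + 0.0669·11.3150] = 0.6983; exercise value = 2.9000 > continuation, so V_ud = 2.9000 (exercise)
Node dd (S = 43.35): continuation = e^(−0.08)·[0.9331·11.3150 + 0.0669·22.1525] = 11.1139; exercise value = 15.6500 > continuation, so V_dd = 15.6500 (exercise)
Node u (S = 66): continuation = e^(−0.08)·[0.9331·0.0000 + 0.0669·2.9000] = 0.1790; exercise value = 0.0000 ≤ continuation, so V_u = 0.1790
Node d (S = 51): continuation = e^(−0.08)·[0.9331·2.9000 + 0.0669·15.6500] = 3.4639; exercise value = 8.0000 > continuation, so V_d = 8.0000 (exercise)
Node 0 (S = 60): continuation = e^(−0.08)·[0.9331·0.1790 + 0.0669·8.0000] = 0.6479; exercise value = 0.0000 ≤ continuation, so V_0 = 0.6479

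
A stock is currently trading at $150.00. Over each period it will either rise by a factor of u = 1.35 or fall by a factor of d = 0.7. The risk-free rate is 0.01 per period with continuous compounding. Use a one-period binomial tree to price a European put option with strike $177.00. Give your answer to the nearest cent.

$37.28

Risk-neutral probability p = (e^0.01 − 0.7)/(1.35 − 0.7) = 0.3101/0.6500 = 0.4770
Terminal stock prices: S_u = 202.5, S_d = 105
Terminal payoffs (K − S): max(-25.5, 0) = 0, max(72, 0) = 72
Node 0 (S = 150): V_0 = e^(−0.01)·[0.4770·0.0000 + 0.5230·72.0000] = 37.2813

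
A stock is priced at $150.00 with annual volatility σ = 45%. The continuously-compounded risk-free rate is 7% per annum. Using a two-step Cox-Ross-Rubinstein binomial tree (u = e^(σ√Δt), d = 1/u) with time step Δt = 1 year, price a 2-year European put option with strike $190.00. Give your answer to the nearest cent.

$49.14

CRR parameters: u = e^(σ√Δt) = e^(0.45·√1) = 1.5683, d = 1/u = 0.6376
Per-period rate: rΔt = 0.07·1 = 0.07, so R = e^0.07 = 1.0725
Risk-neutral probability p = (e^0.07 − 0.6376)/(1.5683 − 0.6376) = 0.4349/0.9307 = 0.4673
Terminal stock prices: S_uu = 368.9, S_ud = 150, S_dd = 60.99
Terminal payoffs (K − S): max(-178.9, 0) = 0, max(40, 0) = 40, max(129, 0) = 129
Node u (S = 235.2): V_u = e^(−0.07)·[0.4673·0.0000 + 0.5327·40.0000] = 19.8686
Node d (S = 95.64): V_d = e^(−0.07)·[0.4673·40.0000 + 0.5327·129.0146] = 81.5106
Node 0 (S = 150): V_0 = e^(−0.07)·[0.4673·19.8686 + 0.5327·81.5106] = 49.1439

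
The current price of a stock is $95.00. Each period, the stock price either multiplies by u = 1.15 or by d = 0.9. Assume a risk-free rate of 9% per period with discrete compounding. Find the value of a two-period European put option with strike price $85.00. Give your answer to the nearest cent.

Risk-neutral probability p = (1 + 0.09 − 0.9)/(1.15 − 0.9) = 0.1900/0.2500 = 0.7600
Terminal stock prices: S_uu = 125.6, S_ud = 98.32, S_dd = 76.95
Terminal payoffs (K − S): max(-40.64, 0) = 0, max(-13.32, 0) = 0, max(8.05, 0) = 8.05
Node u (S = 109.2): V_u = 1/1.09·[0.7600·0.0000 + 0.2400·0.0000] = 0.0000
Node d (S = 85.5): V_d = 1/1.09·[0.7600·0.0000 + 0.2400·8.0500] = 1.7725
Node 0 (S = 95): V_0 = 1/1.09·[0.7600·0.0000 + 0.2400·1.7725] = 0.3903

$0.39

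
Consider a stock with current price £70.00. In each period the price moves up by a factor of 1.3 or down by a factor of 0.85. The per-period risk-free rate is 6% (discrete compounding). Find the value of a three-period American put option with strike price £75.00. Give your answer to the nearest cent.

Risk-neutral probability p = (1 + 0.06 − 0.85)/(1.3 − 0.85) = 0.2100/0.4500 = 0.4667
Terminal stock prices: S_uuu = 153.8, S_uud = 100.6, S_udd = 65.75, S_ddd = 42.99
Terminal payoffs (K − S): max(-78.79, 0) = 0, max(-25.56, 0) = 0, max(9.253, 0) = 9.253, max(32.01, 0) = 32.01
Node uu (S = 118.3): continuation = 1/1.06·[0.4667·0.0000 + 0.5333·0.0000] = 0.0000; exercise value = 0.0000 ≤ continuation, so V_uu = 0.0000
Node ud (S = 77.35): continuation = 1/1.06·[0.4667·0.0000 + 0.5333·9.2525] = 4.6553; exercise value = 0.0000 ≤ continuation, so V_ud = 4.6553
Node dd (S = 50.57): continuation = 1/1.06·[0.4667·9.2525 + 0.5333·32.0113] = 20.1797; exercise value = 24.4250 > continuation, so V_dd = 24.4250 (exercise)
Node u (S = 91): continuation = 1/1.06·[0.4667·0.0000 + 0.5333·4.6553] = 2.3423; exercise value = 0.0000 ≤ continuation, so V_u = 2.3423
Node d (S = 59.5): continuation = 1/1.06·[0.4667·4.6553 + 0.5333·24.4250] = 14.3388; exercise value = 15.5000 > continuation, so V_d = 15.5000 (exercise)
Node 0 (S = 70): continuation = 1/1.06·[0.4667·2.3423 + 0.5333·15.5000] = 8.8299; exercise value = 5.0000 ≤ continuation, so V_0 = 8.8299

£8.83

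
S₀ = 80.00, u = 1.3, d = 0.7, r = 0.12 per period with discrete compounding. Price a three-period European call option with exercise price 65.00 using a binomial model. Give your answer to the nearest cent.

36.34

Risk-neutral probability p = (1 + 0.12 − 0.7)/(1.3 − 0.7) = 0.4200/0.6000 = 0.7000
Terminal stock prices: S_uuu = 175.8, S_uud = 94.64, S_udd = 50.96, S_ddd = 27.44
Terminal payoffs (S − K): max(110.8, 0) = 110.8, max(29.64, 0) = 29.64, max(-14.04, 0) = 0, max(-37.56, 0) = 0
Node uu (S = 135.2): V_uu = 1/1.12·[0.7000·110.7600 + 0.3000·29.6400] = 77.1643
Node ud (S = 72.8): V_ud = 1/1.12·[0.7000·29.6400 + 0.3000·0.0000] = 18.5250
Node dd (S = 39.2): V_dd = 1/1.12·[0.7000·0.0000 + 0.3000·0.0000] = 0.0000
Node u (S = 104): V_u = 1/1.12·[0.7000·77.1643 + 0.3000·18.5250] = 53.1897
Node d (S = 56): V_d = 1/1.12·[0.7000·18.5250 + 0.3000·0.0000] = 11.5781
Node 0 (S = 80): V_0 = 1/1.12·[0.7000·53.1897 + 0.3000·11.5781] = 36.3449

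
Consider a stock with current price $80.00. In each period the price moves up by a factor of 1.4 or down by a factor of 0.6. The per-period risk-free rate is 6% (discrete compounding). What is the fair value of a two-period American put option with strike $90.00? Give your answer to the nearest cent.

$21.80

Risk-neutral probability p = (1 + 0.06 − 0.6)/(1.4 − 0.6) = 0.4600/0.8000 = 0.5750
Terminal stock prices: S_uu = 156.8, S_ud = 67.2, S_dd = 28.8
Terminal payoffs (K − S): max(-66.8, 0) = 0, max(22.8, 0) = 22.8, max(61.2, 0) = 61.2
Node u (S = 112): continuation = 1/1.06·[0.5750·0.0000 + 0.4250·22.8000] = 9.1415; exercise value = 0.0000 ≤ continuation, so V_u = 9.1415
Node d (S = 48): continuation = 1/1.06·[0.5750·22.8000 + 0.4250·61.2000] = 36.9057; exercise value = 42.0000 > continuation, so V_d = 42.0000 (exercise)
Node 0 (S = 80): continuation = 1/1.06·[0.5750·9.1415 + 0.4250·42.0000] = 21.7985; exercise value = 10.0000 ≤ continuation, so V_0 = 21.7985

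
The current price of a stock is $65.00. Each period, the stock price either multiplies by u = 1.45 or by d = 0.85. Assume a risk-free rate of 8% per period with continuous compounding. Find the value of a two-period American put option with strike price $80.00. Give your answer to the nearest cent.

$15.00

Risk-neutral probability p = (e^0.08 − 0.85)/(1.45 − 0.85) = 0.2333/0.6000 = 0.3888
Terminal stock prices: S_uu = 136.7, S_ud = 80.11, S_dd = 46.96
Terminal payoffs (K − S): max(-56.66, 0) = 0, max(-0.1125, 0) = 0, max(33.04, 0) = 33.04
Node u (S = 94.25): continuation = e^(−0.08)·[0.3888·0.0000 + 0.6112·0.0000] = 0.0000; exercise value = 0.0000 ≤ continuation, so V_u = 0.0000
Node d (S = 55.25): continuation = e^(−0.08)·[0.3888·0.0000 + 0.6112·33.0375] = 18.6397; exercise value = 24.7500 > continuation, so V_d = 24.7500 (exercise)
Node 0 (S = 65): continuation = e^(−0.08)·[0.3888·0.0000 + 0.6112·24.7500] = 13.9639; exercise value = 15.0000 > continuation, so V_0 = 15.0000 (exercise)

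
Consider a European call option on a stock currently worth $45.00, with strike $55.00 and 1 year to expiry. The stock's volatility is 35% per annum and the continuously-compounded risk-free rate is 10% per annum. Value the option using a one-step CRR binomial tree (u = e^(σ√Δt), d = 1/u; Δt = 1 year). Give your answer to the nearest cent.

$4.49

CRR parameters: u = e^(σ√Δt) = e^(0.35·√1) = 1.4191, d = 1/u = 0.7047
Per-period rate: rΔt = 0.1·1 = 0.1, so R = e^0.1 = 1.1052
Risk-neutral probability p = (e^0.1 − 0.7047)/(1.4191 − 0.7047) = 0.4005/0.7144 = 0.5606
Terminal stock prices: S_u = 63.86, S_d = 31.71
Terminal payoffs (S − K): max(8.858, 0) = 8.858, max(-23.29, 0) = 0
Node 0 (S = 45): V_0 = e^(−0.1)·[0.5606·8.8580 + 0.4394·0.0000] = 4.4933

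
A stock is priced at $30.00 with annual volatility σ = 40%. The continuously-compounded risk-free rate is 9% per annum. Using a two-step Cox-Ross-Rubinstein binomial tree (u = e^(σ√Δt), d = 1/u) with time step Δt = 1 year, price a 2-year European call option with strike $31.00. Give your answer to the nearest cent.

CRR parameters: u = e^(σ√Δt) = e^(0.4·√1) = 1.4918, d = 1/u = 0.6703
Per-period rate: rΔt = 0.09·1 = 0.09, so R = e^0.09 = 1.0942
Risk-neutral probability p = (e^0.09 − 0.6703)/(1.4918 − 0.6703) = 0.4239/0.8215 = 0.5159
Terminal stock prices: S_uu = 66.77, S_ud = 30, S_dd = 13.48
Terminal payoffs (S − K): max(35.77, 0) = 35.77, max(-1, 0) = 0, max(-17.52, 0) = 0
Node u (S = 44.75): V_u = e^(−0.09)·[0.5159·35.7662 + 0.4841·0.0000] = 16.8653
Node d (S = 20.11): V_d = e^(−0.09)·[0.5159·0.0000 + 0.4841·0.0000] = 0.0000
Node 0 (S = 30): V_0 = e^(−0.09)·[0.5159·16.8653 + 0.4841·0.0000] = 7.9527

$7.95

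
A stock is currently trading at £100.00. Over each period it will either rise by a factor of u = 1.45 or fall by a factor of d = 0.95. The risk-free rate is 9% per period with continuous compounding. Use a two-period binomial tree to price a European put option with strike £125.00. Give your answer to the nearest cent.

Risk-neutral probability p = (e^0.09 − 0.95)/(1.45 − 0.95) = 0.1442/0.5000 = 0.2883
Terminal stock prices: S_uu = 210.2, S_ud = 137.8, S_dd = 90.25
Terminal payoffs (K − S): max(-85.25, 0) = 0, max(-12.75, 0) = 0, max(34.75, 0) = 34.75
Node u (S = 145): V_u = e^(−0.09)·[0.2883·0.0000 + 0.7117·0.0000] = 0.0000
Node d (S = 95): V_d = e^(−0.09)·[0.2883·0.0000 + 0.7117·34.7500] = 22.6014
Node 0 (S = 100): V_0 = e^(−0.09)·[0.2883·0.0000 + 0.7117·22.6014] = 14.7000

£14.70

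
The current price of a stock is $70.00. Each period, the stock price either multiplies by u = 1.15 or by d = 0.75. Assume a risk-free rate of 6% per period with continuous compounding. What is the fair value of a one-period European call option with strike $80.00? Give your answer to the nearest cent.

$0.37

Risk-neutral probability p = (e^0.06 − 0.75)/(1.15 − 0.75) = 0.3118/0.4000 = 0.7796
Terminal stock prices: S_u = 80.5, S_d = 52.5
Terminal payoffs (S − K): max(0.5, 0) = 0.5, max(-27.5, 0) = 0
Node 0 (S = 70): V_0 = e^(−0.06)·[0.7796·0.5000 + 0.2204·0.0000] = 0.3671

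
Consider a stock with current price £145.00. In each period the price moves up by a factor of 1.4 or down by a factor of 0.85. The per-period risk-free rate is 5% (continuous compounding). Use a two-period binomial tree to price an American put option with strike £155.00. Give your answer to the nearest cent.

£19.15

Risk-neutral probability p = (e^0.05 − 0.85)/(1.4 − 0.85) = 0.2013/0.5500 = 0.3659
Terminal stock prices: S_uu = 284.2, S_ud = 172.5, S_dd = 104.8
Terminal payoffs (K − S): max(-129.2, 0) = 0, max(-17.55, 0) = 0, max(50.24, 0) = 50.24
Node u (S = 203): continuation = e^(−0.05)·[0.3659·0.0000 + 0.6341·0.0000] = 0.0000; exercise value = 0.0000 ≤ continuation, so V_u = 0.0000
Node d (S = 123.2): continuation = e^(−0.05)·[0.3659·0.0000 + 0.6341·50.2375] = 30.2997; exercise value = 31.7500 > continuation, so V_d = 31.7500 (exercise)
Node 0 (S = 145): continuation = e^(−0.05)·[0.3659·0.0000 + 0.6341·31.7500] = 19.1494; exercise value = 10.0000 ≤ continuation, so V_0 = 19.1494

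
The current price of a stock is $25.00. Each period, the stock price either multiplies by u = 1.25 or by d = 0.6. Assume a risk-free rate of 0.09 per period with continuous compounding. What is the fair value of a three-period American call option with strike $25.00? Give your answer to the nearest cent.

Risk-neutral probability p = (e^0.09 − 0.6)/(1.25 − 0.6) = 0.4942/0.6500 = 0.7603
Terminal stock prices: S_uuu = 48.83, S_uud = 23.44, S_udd = 11.25, S_ddd = 5.4
Terminal payoffs (S − K): max(23.83, 0) = 23.83, max(-1.562, 0) = 0, max(-13.75, 0) = 0, max(-19.6, 0) = 0
Node uu (S = 39.06): continuation = e^(−0.09)·[0.7603·23.8281 + 0.2397·0.0000] = 16.5566; exercise value = 14.0625 ≤ continuation, so V_uu = 16.5566
Node ud (S = 18.75): continuation = e^(−0.09)·[0.7603·0.0000 + 0.2397·0.0000] = 0.0000; exercise value = 0.0000 ≤ continuation, so V_ud = 0.0000
Node dd (S = 9): continuation = e^(−0.09)·[0.7603·0.0000 + 0.2397·0.0000] = 0.0000; exercise value = 0.0000 ≤ continuation, so V_dd = 0.0000
Node u (S = 31.25): continuation = e^(−0.09)·[0.7603·16.5566 + 0.2397·0.0000] = 11.5040; exercise value = 6.2500 ≤ continuation, so V_u = 11.5040
Node d (S = 15): continuation = e^(−0.09)·[0.7603·0.0000 + 0.2397·0.0000] = 0.0000; exercise value = 0.0000 ≤ continuation, so V_d = 0.0000
Node 0 (S = 25): continuation = e^(−0.09)·[0.7603·11.5040 + 0.2397·0.0000] = 7.9934; exercise value = 0.0000 ≤ continuation, so V_0 = 7.9934

$7.99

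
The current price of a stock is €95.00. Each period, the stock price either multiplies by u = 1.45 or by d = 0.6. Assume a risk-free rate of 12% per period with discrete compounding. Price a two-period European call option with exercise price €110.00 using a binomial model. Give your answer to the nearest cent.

€26.77

Risk-neutral probability p = (1 + 0.12 − 0.6)/(1.45 − 0.6) = 0.5200/0.8500 = 0.6118
Terminal stock prices: S_uu = 199.7, S_ud = 82.65, S_dd = 34.2
Terminal payoffs (S − K): max(89.74, 0) = 89.74, max(-27.35, 0) = 0, max(-75.8, 0) = 0
Node u (S = 137.8): V_u = 1/1.12·[0.6118·89.7375 + 0.3882·0.0000] = 49.0163
Node d (S = 57): V_d = 1/1.12·[0.6118·0.0000 + 0.3882·0.0000] = 0.0000
Node 0 (S = 95): V_0 = 1/1.12·[0.6118·49.0163 + 0.3882·0.0000] = 26.7736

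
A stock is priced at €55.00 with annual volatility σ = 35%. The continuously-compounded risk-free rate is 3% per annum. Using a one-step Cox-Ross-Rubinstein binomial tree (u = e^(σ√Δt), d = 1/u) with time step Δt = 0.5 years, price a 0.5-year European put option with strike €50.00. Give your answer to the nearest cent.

CRR parameters: u = e^(σ√Δt) = e^(0.35·√0.5) = 1.2808, d = 1/u = 0.7808
Per-period rate: rΔt = 0.03·0.5 = 0.015, so R = e^0.015 = 1.0151
Risk-neutral probability p = (e^0.015 − 0.7808)/(1.2808 − 0.7808) = 0.2344/0.5000 = 0.4687
Terminal stock prices: S_u = 70.44, S_d = 42.94
Terminal payoffs (K − S): max(-20.44, 0) = 0, max(7.058, 0) = 7.058
Node 0 (S = 55): V_0 = e^(−0.015)·[0.4687·0.0000 + 0.5313·7.0582] = 3.6944

€3.69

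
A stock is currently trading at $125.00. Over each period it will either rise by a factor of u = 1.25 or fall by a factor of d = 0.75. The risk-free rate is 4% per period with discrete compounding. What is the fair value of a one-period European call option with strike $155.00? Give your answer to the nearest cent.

$0.70

Risk-neutral probability p = (1 + 0.04 − 0.75)/(1.25 − 0.75) = 0.2900/0.5000 = 0.5800
Terminal stock prices: S_u = 156.2, S_d = 93.75
Terminal payoffs (S − K): max(1.25, 0) = 1.25, max(-61.25, 0) = 0
Node 0 (S = 125): V_0 = 1/1.04·[0.5800·1.2500 + 0.4200·0.0000] = 0.6971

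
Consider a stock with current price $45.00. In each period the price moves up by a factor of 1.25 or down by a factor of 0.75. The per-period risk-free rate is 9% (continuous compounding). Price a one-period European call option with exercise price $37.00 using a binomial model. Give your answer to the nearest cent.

$12.11

Risk-neutral probability p = (e^0.09 − 0.75)/(1.25 − 0.75) = 0.3442/0.5000 = 0.6883
Terminal stock prices: S_u = 56.25, S_d = 33.75
Terminal payoffs (S − K): max(19.25, 0) = 19.25, max(-3.25, 0) = 0
Node 0 (S = 45): V_0 = e^(−0.09)·[0.6883·19.2500 + 0.3117·0.0000] = 12.1102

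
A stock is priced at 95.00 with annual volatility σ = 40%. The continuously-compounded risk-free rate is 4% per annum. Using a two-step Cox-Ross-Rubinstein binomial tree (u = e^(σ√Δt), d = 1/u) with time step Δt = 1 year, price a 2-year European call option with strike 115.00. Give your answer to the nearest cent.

CRR parameters: u = e^(σ√Δt) = e^(0.4·√1) = 1.4918, d = 1/u = 0.6703
Per-period rate: rΔt = 0.04·1 = 0.04, so R = e^0.04 = 1.0408
Risk-neutral probability p = (e^0.04 − 0.6703)/(1.4918 − 0.6703) = 0.3705/0.8215 = 0.4510
Terminal stock prices: S_uu = 211.4, S_ud = 95, S_dd = 42.69
Terminal payoffs (S − K): max(96.43, 0) = 96.43, max(-20, 0) = 0, max(-72.31, 0) = 0
Node u (S = 141.7): V_u = e^(−0.04)·[0.4510·96.4264 + 0.5490·0.0000] = 41.7822
Node d (S = 63.68): V_d = e^(−0.04)·[0.4510·0.0000 + 0.5490·0.0000] = 0.0000
Node 0 (S = 95): V_0 = e^(−0.04)·[0.4510·41.7822 + 0.5490·0.0000] = 18.1045

18.10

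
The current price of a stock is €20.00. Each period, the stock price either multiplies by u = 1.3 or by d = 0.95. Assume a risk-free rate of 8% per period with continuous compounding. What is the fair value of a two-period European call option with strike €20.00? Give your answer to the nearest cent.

Risk-neutral probability p = (e^0.08 − 0.95)/(1.3 − 0.95) = 0.1333/0.3500 = 0.3808
Terminal stock prices: S_uu = 33.8, S_ud = 24.7, S_dd = 18.05
Terminal payoffs (S − K): max(13.8, 0) = 13.8, max(4.7, 0) = 4.7, max(-1.95, 0) = 0
Node u (S = 26): V_u = e^(−0.08)·[0.3808·13.8000 + 0.6192·4.7000] = 7.5377
Node d (S = 19): V_d = e^(−0.08)·[0.3808·4.7000 + 0.6192·0.0000] = 1.6522
Node 0 (S = 20): V_0 = e^(−0.08)·[0.3808·7.5377 + 0.6192·1.6522] = 3.5942

€3.59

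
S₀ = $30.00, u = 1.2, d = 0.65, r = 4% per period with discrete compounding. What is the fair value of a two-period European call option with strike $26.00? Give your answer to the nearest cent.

$8.00

Risk-neutral probability p = (1 + 0.04 − 0.65)/(1.2 − 0.65) = 0.3900/0.5500 = 0.7091
Terminal stock prices: S_uu = 43.2, S_ud = 23.4, S_dd = 12.68
Terminal payoffs (S − K): max(17.2, 0) = 17.2, max(-2.6, 0) = 0, max(-13.32, 0) = 0
Node u (S = 36): V_u = 1/1.04·[0.7091·17.2000 + 0.2909·0.0000] = 11.7273
Node d (S = 19.5): V_d = 1/1.04·[0.7091·0.0000 + 0.2909·0.0000] = 0.0000
Node 0 (S = 30): V_0 = 1/1.04·[0.7091·11.7273 + 0.2909·0.0000] = 7.9959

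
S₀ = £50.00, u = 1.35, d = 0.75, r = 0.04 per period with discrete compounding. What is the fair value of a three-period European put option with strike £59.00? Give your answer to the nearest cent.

£11.88

Risk-neutral probability p = (1 + 0.04 − 0.75)/(1.35 − 0.75) = 0.2900/0.6000 = 0.4833
Terminal stock prices: S_uuu = 123, S_uud = 68.34, S_udd = 37.97, S_ddd = 21.09
Terminal payoffs (K − S): max(-64.02, 0) = 0, max(-9.344, 0) = 0, max(21.03, 0) = 21.03, max(37.91, 0) = 37.91
Node uu (S = 91.13): V_uu = 1/1.04·[0.4833·0.0000 + 0.5167·0.0000] = 0.0000
Node ud (S = 50.62): V_ud = 1/1.04·[0.4833·0.0000 + 0.5167·21.0312] = 10.4482
Node dd (S = 28.12): V_dd = 1/1.04·[0.4833·21.0312 + 0.5167·37.9062] = 28.6058
Node u (S = 67.5): V_u = 1/1.04·[0.4833·0.0000 + 0.5167·10.4482] = 5.1906
Node d (S = 37.5): V_d = 1/1.04·[0.4833·10.4482 + 0.5167·28.6058] = 19.0669
Node 0 (S = 50): V_0 = 1/1.04·[0.4833·5.1906 + 0.5167·19.0669] = 11.8847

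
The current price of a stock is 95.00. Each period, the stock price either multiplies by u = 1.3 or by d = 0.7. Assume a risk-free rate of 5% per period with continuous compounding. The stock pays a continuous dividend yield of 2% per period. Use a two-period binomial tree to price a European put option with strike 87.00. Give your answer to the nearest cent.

7.63

Per-period risk-free factor R = e^0.05 = 1.0513; dividend-adjusted growth = e^(0.05−0.02) = 1.0305.
Risk-neutral probability p = (1.0305 − 0.7)/(1.3 − 0.7) = 0.3305/0.6000 = 0.5508
Terminal stock prices: S_uu = 160.6, S_ud = 86.45, S_dd = 46.55
Terminal payoffs (K − S): max(-73.55, 0) = 0, max(0.55, 0) = 0.55, max(40.45, 0) = 40.45
Node u (S = 123.5): V_u = e^(−0.05)·[0.5508·0.0000 + 0.4492·0.5500] = 0.2350
Node d (S = 66.5): V_d = e^(−0.05)·[0.5508·0.5500 + 0.4492·40.4500] = 17.5737
Node 0 (S = 95): V_0 = e^(−0.05)·[0.5508·0.2350 + 0.4492·17.5737] = 7.6330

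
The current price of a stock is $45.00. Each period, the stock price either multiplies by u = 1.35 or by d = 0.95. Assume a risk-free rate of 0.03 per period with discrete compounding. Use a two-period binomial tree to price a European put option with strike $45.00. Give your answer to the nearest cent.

Risk-neutral probability p = (1 + 0.03 − 0.95)/(1.35 − 0.95) = 0.0800/0.4000 = 0.2000
Terminal stock prices: S_uu = 82.01, S_ud = 57.71, S_dd = 40.61
Terminal payoffs (K − S): max(-37.01, 0) = 0, max(-12.71, 0) = 0, max(4.388, 0) = 4.388
Node u (S = 60.75): V_u = 1/1.03·[0.2000·0.0000 + 0.8000·0.0000] = 0.0000
Node d (S = 42.75): V_d = 1/1.03·[0.2000·0.0000 + 0.8000·4.3875] = 3.4078
Node 0 (S = 45): V_0 = 1/1.03·[0.2000·0.0000 + 0.8000·3.4078] = 2.6468

$2.65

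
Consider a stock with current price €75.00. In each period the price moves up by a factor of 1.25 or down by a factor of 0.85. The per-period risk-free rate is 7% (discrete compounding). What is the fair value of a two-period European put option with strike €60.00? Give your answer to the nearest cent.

Risk-neutral probability p = (1 + 0.07 − 0.85)/(1.25 − 0.85) = 0.2200/0.4000 = 0.5500
Terminal stock prices: S_uu = 117.2, S_ud = 79.69, S_dd = 54.19
Terminal payoffs (K − S): max(-57.19, 0) = 0, max(-19.69, 0) = 0, max(5.813, 0) = 5.813
Node u (S = 93.75): V_u = 1/1.07·[0.5500·0.0000 + 0.4500·0.0000] = 0.0000
Node d (S = 63.75): V_d = 1/1.07·[0.5500·0.0000 + 0.4500·5.8125] = 2.4445
Node 0 (S = 75): V_0 = 1/1.07·[0.5500·0.0000 + 0.4500·2.4445] = 1.0281

€1.03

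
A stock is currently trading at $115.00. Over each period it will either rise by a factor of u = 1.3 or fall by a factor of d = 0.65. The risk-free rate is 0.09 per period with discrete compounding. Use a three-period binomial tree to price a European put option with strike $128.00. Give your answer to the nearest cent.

$13.70

Risk-neutral probability p = (1 + 0.09 − 0.65)/(1.3 − 0.65) = 0.4400/0.6500 = 0.6769
Terminal stock prices: S_uuu = 252.7, S_uud = 126.3, S_udd = 63.16, S_ddd = 31.58
Terminal payoffs (K − S): max(-124.7, 0) = 0, max(1.672, 0) = 1.672, max(64.84, 0) = 64.84, max(96.42, 0) = 96.42
Node uu (S = 194.4): V_uu = 1/1.09·[0.6769·0.0000 + 0.3231·1.6725] = 0.4957
Node ud (S = 97.17): V_ud = 1/1.09·[0.6769·1.6725 + 0.3231·64.8362] = 20.2562
Node dd (S = 48.59): V_dd = 1/1.09·[0.6769·64.8362 + 0.3231·96.4181] = 68.8437
Node u (S = 149.5): V_u = 1/1.09·[0.6769·0.4957 + 0.3231·20.2562] = 6.3118
Node d (S = 74.75): V_d = 1/1.09·[0.6769·20.2562 + 0.3231·68.8437] = 32.9850
Node 0 (S = 115): V_0 = 1/1.09·[0.6769·6.3118 + 0.3231·32.9850] = 13.6966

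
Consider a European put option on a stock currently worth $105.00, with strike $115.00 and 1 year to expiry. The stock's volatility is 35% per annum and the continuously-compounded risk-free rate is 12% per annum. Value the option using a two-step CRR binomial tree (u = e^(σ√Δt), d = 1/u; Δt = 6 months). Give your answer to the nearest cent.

$13.04

CRR parameters: u = e^(σ√Δt) = e^(0.35·√0.5) = 1.2808, d = 1/u = 0.7808
Per-period rate: rΔt = 0.12·0.5 = 0.06, so R = e^0.06 = 1.0618
Risk-neutral probability p = (e^0.06 − 0.7808)/(1.2808 − 0.7808) = 0.2811/0.5000 = 0.5621
Terminal stock prices: S_uu = 172.2, S_ud = 105, S_dd = 64.01
Terminal payoffs (K − S): max(-57.25, 0) = 0, max(10, 0) = 10, max(50.99, 0) = 50.99
Node u (S = 134.5): V_u = e^(−0.06)·[0.5621·0.0000 + 0.4379·10.0000] = 4.1239
Node d (S = 81.98): V_d = e^(−0.06)·[0.5621·10.0000 + 0.4379·50.9934] = 26.3231
Node 0 (S = 105): V_0 = e^(−0.06)·[0.5621·4.1239 + 0.4379·26.3231] = 13.0386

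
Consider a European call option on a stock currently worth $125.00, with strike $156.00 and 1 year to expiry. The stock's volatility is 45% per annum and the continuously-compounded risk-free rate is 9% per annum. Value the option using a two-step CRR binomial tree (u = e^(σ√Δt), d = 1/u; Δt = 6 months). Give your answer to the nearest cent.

$17.76

CRR parameters: u = e^(σ√Δt) = e^(0.45·√0.5) = 1.3746, d = 1/u = 0.7275
Per-period rate: rΔt = 0.09·0.5 = 0.045, so R = e^0.045 = 1.0460
Risk-neutral probability p = (e^0.045 − 0.7275)/(1.3746 − 0.7275) = 0.3186/0.6472 = 0.4922
Terminal stock prices: S_uu = 236.2, S_ud = 125, S_dd = 66.15
Terminal payoffs (S − K): max(80.21, 0) = 80.21, max(-31, 0) = 0, max(-89.85, 0) = 0
Node u (S = 171.8): V_u = e^(−0.045)·[0.4922·80.2073 + 0.5078·0.0000] = 37.7436
Node d (S = 90.93): V_d = e^(−0.045)·[0.4922·0.0000 + 0.5078·0.0000] = 0.0000
Node 0 (S = 125): V_0 = e^(−0.045)·[0.4922·37.7436 + 0.5078·0.0000] = 17.7612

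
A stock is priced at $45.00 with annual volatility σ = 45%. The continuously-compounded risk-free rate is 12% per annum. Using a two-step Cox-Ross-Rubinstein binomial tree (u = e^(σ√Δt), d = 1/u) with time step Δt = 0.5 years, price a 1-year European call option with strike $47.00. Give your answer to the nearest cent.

$9.00

CRR parameters: u = e^(σ√Δt) = e^(0.45·√0.5) = 1.3746, d = 1/u = 0.7275
Per-period rate: rΔt = 0.12·0.5 = 0.06, so R = e^0.06 = 1.0618
Risk-neutral probability p = (e^0.06 − 0.7275)/(1.3746 − 0.7275) = 0.3344/0.6472 = 0.5167
Terminal stock prices: S_uu = 85.03, S_ud = 45, S_dd = 23.81
Terminal payoffs (S − K): max(38.03, 0) = 38.03, max(-2, 0) = 0, max(-23.19, 0) = 0
Node u (S = 61.86): V_u = e^(−0.06)·[0.5167·38.0346 + 0.4833·0.0000] = 18.5066
Node d (S = 32.74): V_d = e^(−0.06)·[0.5167·0.0000 + 0.4833·0.0000] = 0.0000
Node 0 (S = 45): V_0 = e^(−0.06)·[0.5167·18.5066 + 0.4833·0.0000] = 9.0048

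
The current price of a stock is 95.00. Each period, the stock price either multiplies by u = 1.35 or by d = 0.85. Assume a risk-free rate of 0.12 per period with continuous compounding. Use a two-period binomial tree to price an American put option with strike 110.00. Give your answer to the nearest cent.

15.00

Risk-neutral probability p = (e^0.12 − 0.85)/(1.35 − 0.85) = 0.2775/0.5000 = 0.5550
Terminal stock prices: S_uu = 173.1, S_ud = 109, S_dd = 68.64
Terminal payoffs (K − S): max(-63.14, 0) = 0, max(0.9875, 0) = 0.9875, max(41.36, 0) = 41.36
Node u (S = 128.2): continuation = e^(−0.12)·[0.5550·0.0000 + 0.4450·0.9875] = 0.3898; exercise value = 0.0000 ≤ continuation, so V_u = 0.3898
Node d (S = 80.75): continuation = e^(−0.12)·[0.5550·0.9875 + 0.4450·41.3625] = 16.8112; exercise value = 29.2500 > continuation, so V_d = 29.2500 (exercise)
Node 0 (S = 95): continuation = e^(−0.12)·[0.5550·0.3898 + 0.4450·29.2500] = 11.7364; exercise value = 15.0000 > continuation, so V_0 = 15.0000 (exercise)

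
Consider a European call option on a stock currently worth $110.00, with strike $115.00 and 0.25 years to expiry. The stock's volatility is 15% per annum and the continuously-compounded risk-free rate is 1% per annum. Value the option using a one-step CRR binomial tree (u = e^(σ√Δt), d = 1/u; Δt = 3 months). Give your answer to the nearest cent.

$1.77

CRR parameters: u = e^(σ√Δt) = e^(0.15·√0.25) = 1.0779, d = 1/u = 0.9277
Per-period rate: rΔt = 0.01·0.25 = 0.0025, so R = e^0.0025 = 1.0025
Risk-neutral probability p = (e^0.0025 − 0.9277)/(1.0779 − 0.9277) = 0.0748/0.1501 = 0.4979
Terminal stock prices: S_u = 118.6, S_d = 102.1
Terminal payoffs (S − K): max(3.567, 0) = 3.567, max(-12.95, 0) = 0
Node 0 (S = 110): V_0 = e^(−0.0025)·[0.4979·3.5673 + 0.5021·0.0000] = 1.7718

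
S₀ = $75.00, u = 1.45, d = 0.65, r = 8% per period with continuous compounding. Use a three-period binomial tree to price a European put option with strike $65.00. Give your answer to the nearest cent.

$8.48

Risk-neutral probability p = (e^0.08 − 0.65)/(1.45 − 0.65) = 0.4333/0.8000 = 0.5416
Terminal stock prices: S_uuu = 228.6, S_uud = 102.5, S_udd = 45.95, S_ddd = 20.6
Terminal payoffs (K − S): max(-163.6, 0) = 0, max(-37.5, 0) = 0, max(19.05, 0) = 19.05, max(44.4, 0) = 44.4
Node uu (S = 157.7): V_uu = e^(−0.08)·[0.5416·0.0000 + 0.4584·0.0000] = 0.0000
Node ud (S = 70.69): V_ud = e^(−0.08)·[0.5416·0.0000 + 0.4584·19.0531] = 8.0623
Node dd (S = 31.69): V_dd = e^(−0.08)·[0.5416·19.0531 + 0.4584·44.4031] = 28.3151
Node u (S = 108.8): V_u = e^(−0.08)·[0.5416·0.0000 + 0.4584·8.0623] = 3.4115
Node d (S = 48.75): V_d = e^(−0.08)·[0.5416·8.0623 + 0.4584·28.3151] = 16.0124
Node 0 (S = 75): V_0 = e^(−0.08)·[0.5416·3.4115 + 0.4584·16.0124] = 8.4813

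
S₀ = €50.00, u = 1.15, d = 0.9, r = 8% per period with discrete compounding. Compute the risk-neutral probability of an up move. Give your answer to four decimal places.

Risk-neutral probability p = (1 + 0.08 − 0.9)/(1.15 − 0.9) = 0.1800/0.2500 = 0.7200

p = 0.7200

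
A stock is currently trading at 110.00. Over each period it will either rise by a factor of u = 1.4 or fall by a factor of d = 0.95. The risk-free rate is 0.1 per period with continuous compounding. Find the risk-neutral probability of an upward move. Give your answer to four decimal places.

p = 0.3448

Risk-neutral probability p = (e^0.1 − 0.95)/(1.4 − 0.95) = 0.1552/0.4500 = 0.3448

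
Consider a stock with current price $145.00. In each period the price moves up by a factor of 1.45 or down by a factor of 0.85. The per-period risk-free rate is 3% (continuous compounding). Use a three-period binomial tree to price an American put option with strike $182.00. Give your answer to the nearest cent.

Risk-neutral probability p = (e^0.03 − 0.85)/(1.45 − 0.85) = 0.1805/0.6000 = 0.3008
Terminal stock prices: S_uuu = 442.1, S_uud = 259.1, S_udd = 151.9, S_ddd = 89.05
Terminal payoffs (K − S): max(-260.1, 0) = 0, max(-77.13, 0) = 0, max(30.09, 0) = 30.09, max(92.95, 0) = 92.95
Node uu (S = 304.9): continuation = e^(−0.03)·[0.3008·0.0000 + 0.6992·0.0000] = 0.0000; exercise value = 0.0000 ≤ continuation, so V_uu = 0.0000
Node ud (S = 178.7): continuation = e^(−0.03)·[0.3008·0.0000 + 0.6992·30.0944] = 20.4213; exercise value = 3.2875 ≤ continuation, so V_ud = 20.4213
Node dd (S = 104.8): continuation = e^(−0.03)·[0.3008·30.0944 + 0.6992·92.9519] = 71.8586; exercise value = 77.2375 > continuation, so V_dd = 77.2375 (exercise)
Node u (S = 210.2): continuation = e^(−0.03)·[0.3008·0.0000 + 0.6992·20.4213] = 13.8574; exercise value = 0.0000 ≤ continuation, so V_u = 13.8574
Node d (S = 123.2): continuation = e^(−0.03)·[0.3008·20.4213 + 0.6992·77.2375] = 58.3719; exercise value = 58.7500 > continuation, so V_d = 58.7500 (exercise)
Node 0 (S = 145): continuation = e^(−0.03)·[0.3008·13.8574 + 0.6992·58.7500] = 43.9109; exercise value = 37.0000 ≤ continuation, so V_0 = 43.9109

$43.91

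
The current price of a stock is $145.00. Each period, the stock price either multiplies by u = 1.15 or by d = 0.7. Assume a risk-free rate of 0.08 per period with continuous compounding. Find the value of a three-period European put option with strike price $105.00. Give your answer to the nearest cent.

$1.17

Risk-neutral probability p = (e^0.08 − 0.7)/(1.15 − 0.7) = 0.3833/0.4500 = 0.8517
Terminal stock prices: S_uuu = 220.5, S_uud = 134.2, S_udd = 81.71, S_ddd = 49.73
Terminal payoffs (K − S): max(-115.5, 0) = 0, max(-29.23, 0) = 0, max(23.29, 0) = 23.29, max(55.27, 0) = 55.27
Node uu (S = 191.8): V_uu = e^(−0.08)·[0.8517·0.0000 + 0.1483·0.0000] = 0.0000
Node ud (S = 116.7): V_ud = e^(−0.08)·[0.8517·0.0000 + 0.1483·23.2925] = 3.1876
Node dd (S = 71.05): V_dd = e^(−0.08)·[0.8517·23.2925 + 0.1483·55.2650] = 25.8772
Node u (S = 166.8): V_u = e^(−0.08)·[0.8517·0.0000 + 0.1483·3.1876] = 0.4362
Node d (S = 101.5): V_d = e^(−0.08)·[0.8517·3.1876 + 0.1483·25.8772] = 6.0477
Node 0 (S = 145): V_0 = e^(−0.08)·[0.8517·0.4362 + 0.1483·6.0477] = 1.1706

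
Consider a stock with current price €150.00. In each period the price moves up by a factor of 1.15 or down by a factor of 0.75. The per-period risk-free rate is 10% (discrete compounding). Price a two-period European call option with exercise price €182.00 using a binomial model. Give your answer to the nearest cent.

Risk-neutral probability p = (1 + 0.1 − 0.75)/(1.15 − 0.75) = 0.3500/0.4000 = 0.8750
Terminal stock prices: S_uu = 198.4, S_ud = 129.4, S_dd = 84.38
Terminal payoffs (S − K): max(16.37, 0) = 16.37, max(-52.62, 0) = 0, max(-97.62, 0) = 0
Node u (S = 172.5): V_u = 1/1.1·[0.8750·16.3750 + 0.1250·0.0000] = 13.0256
Node d (S = 112.5): V_d = 1/1.1·[0.8750·0.0000 + 0.1250·0.0000] = 0.0000
Node 0 (S = 150): V_0 = 1/1.1·[0.8750·13.0256 + 0.1250·0.0000] = 10.3612

€10.36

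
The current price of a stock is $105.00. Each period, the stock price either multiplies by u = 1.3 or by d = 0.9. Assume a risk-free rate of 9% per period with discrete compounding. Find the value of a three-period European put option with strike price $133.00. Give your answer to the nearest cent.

$13.11

Risk-neutral probability p = (1 + 0.09 − 0.9)/(1.3 − 0.9) = 0.1900/0.4000 = 0.4750
Terminal stock prices: S_uuu = 230.7, S_uud = 159.7, S_udd = 110.6, S_ddd = 76.55
Terminal payoffs (K − S): max(-97.69, 0) = 0, max(-26.71, 0) = 0, max(22.43, 0) = 22.43, max(56.45, 0) = 56.45
Node uu (S = 177.5): V_uu = 1/1.09·[0.4750·0.0000 + 0.5250·0.0000] = 0.0000
Node ud (S = 122.9): V_ud = 1/1.09·[0.4750·0.0000 + 0.5250·22.4350] = 10.8058
Node dd (S = 85.05): V_dd = 1/1.09·[0.4750·22.4350 + 0.5250·56.4550] = 36.9683
Node u (S = 136.5): V_u = 1/1.09·[0.4750·0.0000 + 0.5250·10.8058] = 5.2047
Node d (S = 94.5): V_d = 1/1.09·[0.4750·10.8058 + 0.5250·36.9683] = 22.5148
Node 0 (S = 105): V_0 = 1/1.09·[0.4750·5.2047 + 0.5250·22.5148] = 13.1124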